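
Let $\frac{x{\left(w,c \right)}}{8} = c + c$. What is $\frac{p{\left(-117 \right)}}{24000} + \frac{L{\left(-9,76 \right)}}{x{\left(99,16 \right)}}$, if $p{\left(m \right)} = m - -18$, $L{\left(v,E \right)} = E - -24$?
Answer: $\frac{773}{2000} \approx 0.3865$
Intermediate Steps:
$L{\left(v,E \right)} = 24 + E$ ($L{\left(v,E \right)} = E + 24 = 24 + E$)
$p{\left(m \right)} = 18 + m$ ($p{\left(m \right)} = m + 18 = 18 + m$)
$x{\left(w,c \right)} = 16 c$ ($x{\left(w,c \right)} = 8 \left(c + c\right) = 8 \cdot 2 c = 16 c$)
$\frac{p{\left(-117 \right)}}{24000} + \frac{L{\left(-9,76 \right)}}{x{\left(99,16 \right)}} = \frac{18 - 117}{24000} + \frac{24 + 76}{16 \cdot 16} = \left(-99\right) \frac{1}{24000} + \frac{100}{256} = - \frac{33}{8000} + 100 \cdot \frac{1}{256} = - \frac{33}{8000} + \frac{25}{64} = \frac{773}{2000}$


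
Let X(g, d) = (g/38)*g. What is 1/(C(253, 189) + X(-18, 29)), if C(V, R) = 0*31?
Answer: 19/162 ≈ 0.11728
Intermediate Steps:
C(V, R) = 0
X(g, d) = g²/38 (X(g, d) = (g*(1/38))*g = (g/38)*g = g²/38)
1/(C(253, 189) + X(-18, 29)) = 1/(0 + (1/38)*(-18)²) = 1/(0 + (1/38)*324) = 1/(0 + 162/19) = 1/(162/19) = 19/162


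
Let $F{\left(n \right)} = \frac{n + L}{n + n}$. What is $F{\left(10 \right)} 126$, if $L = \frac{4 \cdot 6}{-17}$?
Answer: $\frac{4599}{85} \approx 54.106$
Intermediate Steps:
$L = - \frac{24}{17}$ ($L = 24 \left(- \frac{1}{17}\right) = - \frac{24}{17} \approx -1.4118$)
$F{\left(n \right)} = \frac{- \frac{24}{17} + n}{2 n}$ ($F{\left(n \right)} = \frac{n - \frac{24}{17}}{n + n} = \frac{- \frac{24}{17} + n}{2 n}$)
$F{\left(10 \right)} 126 = \frac{-24 + 17 \cdot 10}{34 \cdot 10} \cdot 126 = \frac{1}{34} \cdot \frac{1}{10} \left(-24 + 170\right) 126 = \frac{1}{34} \cdot \frac{1}{10} \cdot 146 \cdot 126 = \frac{73}{170} \cdot 126 = \frac{4599}{85}$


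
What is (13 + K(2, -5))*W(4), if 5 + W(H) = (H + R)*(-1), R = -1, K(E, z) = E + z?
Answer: -80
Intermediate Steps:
W(H) = -4 - H (W(H) = -5 + (H - 1)*(-1) = -5 + (-1 + H)*(-1) = -5 + (1 - H) = -4 - H)
(13 + K(2, -5))*W(4) = (13 + (2 - 5))*(-4 - 1*4) = (13 - 3)*(-4 - 4) = 10*(-8) = -80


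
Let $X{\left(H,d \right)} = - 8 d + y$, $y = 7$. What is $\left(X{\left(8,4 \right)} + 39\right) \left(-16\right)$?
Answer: $-224$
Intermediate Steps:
$X{\left(H,d \right)} = 7 - 8 d$ ($X{\left(H,d \right)} = - 8 d + 7 = 7 - 8 d$)
$\left(X{\left(8,4 \right)} + 39\right) \left(-16\right) = \left(\left(7 - 32\right) + 39\right) \left(-16\right) = \left(-25 + 39\right) \left(-16\right) = 14 \left(-16\right) = -224$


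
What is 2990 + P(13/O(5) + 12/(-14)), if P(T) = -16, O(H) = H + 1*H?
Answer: 2974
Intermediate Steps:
O(H) = 2*H (O(H) = H + H = 2*H)
2990 + P(13/O(5) + 12/(-14)) = 2990 - 16 = 2974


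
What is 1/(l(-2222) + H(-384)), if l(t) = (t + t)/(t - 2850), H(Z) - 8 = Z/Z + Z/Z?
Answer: 1268/13791 ≈ 0.091944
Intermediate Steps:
H(Z) = 10 (H(Z) = 8 + (Z/Z + Z/Z) = 8 + (1 + 1) = 8 + 2 = 10)
l(t) = 2*t/(-2850 + t) (l(t) = (2*t)/(-2850 + t) = 2*t/(-2850 + t))
1/(l(-2222) + H(-384)) = 1/(2*(-2222)/(-2850 - 2222) + 10) = 1/(2*(-2222)/(-5072) + 10) = 1/(2*(-2222)*(-1/5072) + 10) = 1/(1111/1268 + 10) = 1/(13791/1268) = 1268/13791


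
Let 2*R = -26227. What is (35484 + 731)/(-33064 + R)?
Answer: -14486/18471 ≈ -0.78426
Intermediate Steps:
R = -26227/2 (R = (½)*(-26227) = -26227/2 ≈ -13114.)
(35484 + 731)/(-33064 + R) = (35484 + 731)/(-33064 - 26227/2) = 36215/(-92355/2) = 36215*(-2/92355) = -14486/18471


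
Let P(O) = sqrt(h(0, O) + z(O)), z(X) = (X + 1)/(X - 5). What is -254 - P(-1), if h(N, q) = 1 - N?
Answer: -255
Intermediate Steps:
z(X) = (1 + X)/(-5 + X)
P(O) = sqrt(1 + (1 + O)/(-5 + O)) (P(O) = sqrt((1 - 1*0) + (1 + O)/(-5 + O)) = sqrt((1 + 0) + (1 + O)/(-5 + O)) = sqrt(1 + (1 + O)/(-5 + O)))
-254 - P(-1) = -254 - sqrt(2)*sqrt((-2 - 1)/(-5 - 1)) = -254 - sqrt(2)*sqrt(-3/(-6)) = -254 - sqrt(2)*sqrt(-1/6*(-3)) = -254 - sqrt(2)*sqrt(1/2) = -254 - sqrt(2)*sqrt(2)/2 = -254 - 1*1 = -254 - 1 = -255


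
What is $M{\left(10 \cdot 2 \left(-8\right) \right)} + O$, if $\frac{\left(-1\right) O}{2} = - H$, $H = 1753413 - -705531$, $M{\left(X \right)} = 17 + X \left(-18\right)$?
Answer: $4920785$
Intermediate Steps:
$M{\left(X \right)} = 17 - 18 X$
$H = 2458944$ ($H = 1753413 + 705531 = 2458944$)
$O = 4917888$ ($O = - 2 \left(\left(-1\right) 2458944\right) = \left(-2\right) \left(-2458944\right) = 4917888$)
$M{\left(10 \cdot 2 \left(-8\right) \right)} + O = \left(17 - 18 \cdot 10 \cdot 2 \left(-8\right)\right) + 4917888 = \left(17 - 18 \cdot 20 \left(-8\right)\right) + 4917888 = \left(17 - -2880\right) + 4917888 = \left(17 + 2880\right) + 4917888 = 2897 + 4917888 = 4920785$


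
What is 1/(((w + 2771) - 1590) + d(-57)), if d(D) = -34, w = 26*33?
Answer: 1/2005 ≈ 0.00049875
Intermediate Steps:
w = 858
1/(((w + 2771) - 1590) + d(-57)) = 1/(((858 + 2771) - 1590) - 34) = 1/((3629 - 1590) - 34) = 1/(2039 - 34) = 1/2005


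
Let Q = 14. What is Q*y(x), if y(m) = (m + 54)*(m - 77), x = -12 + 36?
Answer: -57876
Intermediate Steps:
x = 24
y(m) = (-77 + m)*(54 + m) (y(m) = (54 + m)*(-77 + m) = (-77 + m)*(54 + m))
Q*y(x) = 14*(-4158 + 24² - 23*24) = 14*(-4158 + 576 - 552) = 14*(-4134) = -57876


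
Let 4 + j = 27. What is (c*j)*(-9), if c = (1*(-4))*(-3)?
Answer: -2484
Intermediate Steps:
c = 12 (c = -4*(-3) = 12)
j = 23 (j = -4 + 27 = 23)
(c*j)*(-9) = (12*23)*(-9) = 276*(-9) = -2484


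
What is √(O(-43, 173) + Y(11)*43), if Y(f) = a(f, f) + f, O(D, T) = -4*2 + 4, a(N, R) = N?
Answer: √942 ≈ 30.692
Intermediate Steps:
O(D, T) = -4 (O(D, T) = -8 + 4 = -4)
Y(f) = 2*f (Y(f) = f + f = 2*f)
√(O(-43, 173) + Y(11)*43) = √(-4 + (2*11)*43) = √(-4 + 22*43) = √(-4 + 946) = √942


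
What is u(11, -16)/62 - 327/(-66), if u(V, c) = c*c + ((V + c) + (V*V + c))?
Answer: 7295/682 ≈ 10.696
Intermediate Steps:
u(V, c) = V + V² + c² + 2*c (u(V, c) = c² + ((V + c) + (V² + c)) = c² + ((V + c) + (c + V²)) = c² + (V + V² + 2*c) = V + V² + c² + 2*c)
u(11, -16)/62 - 327/(-66) = (11 + 11² + (-16)² + 2*(-16))/62 - 327/(-66) = (11 + 121 + 256 - 32)*(1/62) - 327*(-1/66) = 356*(1/62) + 109/22 = 178/31 + 109/22 = 7295/682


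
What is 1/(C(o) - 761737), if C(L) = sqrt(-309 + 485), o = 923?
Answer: -761737/580243256993 - 4*sqrt(11)/580243256993 ≈ -1.3128e-6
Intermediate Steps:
C(L) = 4*sqrt(11) (C(L) = sqrt(176) = 4*sqrt(11))
1/(C(o) - 761737) = 1/(4*sqrt(11) - 761737) = 1/(-761737 + 4*sqrt(11))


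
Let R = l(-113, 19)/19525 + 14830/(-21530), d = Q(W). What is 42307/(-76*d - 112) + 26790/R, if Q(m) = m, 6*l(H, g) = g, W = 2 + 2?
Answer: -2818293532544701/72256097888 ≈ -39004.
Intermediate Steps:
W = 4
l(H, g) = g/6
d = 4
R = -173692543/252223950 (R = ((⅙)*19)/19525 + 14830/(-21530) = (19/6)*(1/19525) + 14830*(-1/21530) = 19/117150 - 1483/2153 = -173692543/252223950 ≈ -0.68864)
42307/(-76*d - 112) + 26790/R = 42307/(-76*4 - 112) + 26790/(-173692543/252223950) = 42307/(-304 - 112) + 26790*(-252223950/173692543) = 42307/(-416) - 6757079620500/173692543 = 42307*(-1/416) - 6757079620500/173692543 = -42307/416 - 6757079620500/173692543 = -2818293532544701/72256097888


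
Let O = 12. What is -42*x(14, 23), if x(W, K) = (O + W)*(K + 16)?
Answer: -42588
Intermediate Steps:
x(W, K) = (12 + W)*(16 + K) (x(W, K) = (12 + W)*(K + 16) = (12 + W)*(16 + K))
-42*x(14, 23) = -42*(192 + 12*23 + 16*14 + 23*14) = -42*(192 + 276 + 224 + 322) = -42*1014 = -42588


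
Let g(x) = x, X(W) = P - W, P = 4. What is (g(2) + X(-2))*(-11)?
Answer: -88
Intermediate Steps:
X(W) = 4 - W
(g(2) + X(-2))*(-11) = (2 + (4 - 1*(-2)))*(-11) = (2 + (4 + 2))*(-11) = (2 + 6)*(-11) = 8*(-11) = -88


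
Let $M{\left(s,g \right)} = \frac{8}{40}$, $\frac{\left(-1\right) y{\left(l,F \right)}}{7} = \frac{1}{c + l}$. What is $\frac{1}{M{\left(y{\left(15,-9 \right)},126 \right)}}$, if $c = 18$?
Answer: $5$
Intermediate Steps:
$y{\left(l,F \right)} = - \frac{7}{18 + l}$
$M{\left(s,g \right)} = \frac{1}{5}$ ($M{\left(s,g \right)} = 8 \cdot \frac{1}{40} = \frac{1}{5}$)
$\frac{1}{M{\left(y{\left(15,-9 \right)},126 \right)}} = \frac{1}{\frac{1}{5}} = 5$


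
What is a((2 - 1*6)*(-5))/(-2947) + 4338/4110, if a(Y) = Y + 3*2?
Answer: 2112871/2018695 ≈ 1.0467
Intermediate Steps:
a(Y) = 6 + Y (a(Y) = Y + 6 = 6 + Y)
a((2 - 1*6)*(-5))/(-2947) + 4338/4110 = (6 + (2 - 1*6)*(-5))/(-2947) + 4338/4110 = (6 + (2 - 6)*(-5))*(-1/2947) + 4338*(1/4110) = (6 - 4*(-5))*(-1/2947) + 723/685 = (6 + 20)*(-1/2947) + 723/685 = 26*(-1/2947) + 723/685 = -26/2947 + 723/685 = 2112871/2018695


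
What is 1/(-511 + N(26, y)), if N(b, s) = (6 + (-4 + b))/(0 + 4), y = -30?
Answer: -1/504 ≈ -0.0019841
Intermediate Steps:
N(b, s) = ½ + b/4 (N(b, s) = (2 + b)/4 = (2 + b)*(¼) = ½ + b/4)
1/(-511 + N(26, y)) = 1/(-511 + (½ + (¼)*26)) = 1/(-511 + (½ + 13/2)) = 1/(-511 + 7) = 1/(-504) = -1/504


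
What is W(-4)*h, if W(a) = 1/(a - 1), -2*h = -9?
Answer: -9/10 ≈ -0.90000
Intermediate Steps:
h = 9/2 (h = -½*(-9) = 9/2 ≈ 4.5000)
W(a) = 1/(-1 + a)
W(-4)*h = (9/2)/(-1 - 4) = (9/2)/(-5) = -⅕*9/2 = -9/10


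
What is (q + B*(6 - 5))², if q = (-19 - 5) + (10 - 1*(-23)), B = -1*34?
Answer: 625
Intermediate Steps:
B = -34
q = 9 (q = -24 + (10 + 23) = -24 + 33 = 9)
(q + B*(6 - 5))² = (9 - 34*(6 - 5))² = (9 - 34*1)² = (9 - 34)² = (-25)² = 625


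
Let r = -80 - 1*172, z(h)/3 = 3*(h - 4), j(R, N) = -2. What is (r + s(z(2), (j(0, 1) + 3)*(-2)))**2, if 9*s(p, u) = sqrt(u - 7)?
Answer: (756 - I)**2/9 ≈ 63504.0 - 168.0*I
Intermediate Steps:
z(h) = -36 + 9*h (z(h) = 3*(3*(h - 4)) = 3*(3*(-4 + h)) = 3*(-12 + 3*h) = -36 + 9*h)
s(p, u) = sqrt(-7 + u)/9 (s(p, u) = sqrt(u - 7)/9 = sqrt(-7 + u)/9)
r = -252 (r = -80 - 172 = -252)
(r + s(z(2), (j(0, 1) + 3)*(-2)))**2 = (-252 + sqrt(-7 + (-2 + 3)*(-2))/9)**2 = (-252 + sqrt(-7 + 1*(-2))/9)**2 = (-252 + sqrt(-7 - 2)/9)**2 = (-252 + sqrt(-9)/9)**2 = (-252 + (3*I)/9)**2 = (-252 + I/3)**2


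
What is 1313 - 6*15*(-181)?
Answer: 17603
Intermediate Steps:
1313 - 6*15*(-181) = 1313 - 90*(-181) = 1313 + 16290 = 17603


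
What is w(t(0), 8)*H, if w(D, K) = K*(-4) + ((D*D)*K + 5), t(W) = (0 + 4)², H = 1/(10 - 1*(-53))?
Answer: 2021/63 ≈ 32.079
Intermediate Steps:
H = 1/63 (H = 1/(10 + 53) = 1/63 ≈ 0.015873)
t(W) = 16 (t(W) = 4² = 16)
w(D, K) = 5 - 4*K + K*D² (w(D, K) = -4*K + (D²*K + 5) = -4*K + (K*D² + 5) = -4*K + (5 + K*D²) = 5 - 4*K + K*D²)
w(t(0), 8)*H = (5 - 4*8 + 8*16²)*(1/63) = (5 - 32 + 8*256)*(1/63) = (5 - 32 + 2048)*(1/63) = 2021*(1/63) = 2021/63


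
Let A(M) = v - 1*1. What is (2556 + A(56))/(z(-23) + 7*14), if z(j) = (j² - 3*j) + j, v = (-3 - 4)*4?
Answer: 2527/673 ≈ 3.7548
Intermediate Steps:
v = -28 (v = -7*4 = -28)
z(j) = j² - 2*j
A(M) = -29 (A(M) = -28 - 1*1 = -28 - 1 = -29)
(2556 + A(56))/(z(-23) + 7*14) = (2556 - 29)/(-23*(-2 - 23) + 7*14) = 2527/(-23*(-25) + 98) = 2527/(575 + 98) = 2527/673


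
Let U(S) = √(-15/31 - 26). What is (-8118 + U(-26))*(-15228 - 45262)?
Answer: 491057820 - 60490*I*√25451/31 ≈ 4.9106e+8 - 3.113e+5*I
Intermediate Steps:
U(S) = I*√25451/31 (U(S) = √(-15*1/31 - 26) = √(-15/31 - 26) = √(-821/31) = I*√25451/31)
(-8118 + U(-26))*(-15228 - 45262) = (-8118 + I*√25451/31)*(-15228 - 45262) = (-8118 + I*√25451/31)*(-60490) = 491057820 - 60490*I*√25451/31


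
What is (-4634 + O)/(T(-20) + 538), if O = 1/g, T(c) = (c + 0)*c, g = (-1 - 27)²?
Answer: -3633055/735392 ≈ -4.9403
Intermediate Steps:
g = 784 (g = (-28)² = 784)
T(c) = c² (T(c) = c*c = c²)
O = 1/784 ≈ 0.0012755
(-4634 + O)/(T(-20) + 538) = (-4634 + 1/784)/((-20)² + 538) = -3633055/(784*(400 + 538)) = -3633055/784/938 = -3633055/784*1/938 = -3633055/735392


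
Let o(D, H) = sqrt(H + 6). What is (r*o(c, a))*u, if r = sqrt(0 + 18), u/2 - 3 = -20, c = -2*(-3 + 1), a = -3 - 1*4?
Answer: -102*I*sqrt(2) ≈ -144.25*I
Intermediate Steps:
a = -7 (a = -3 - 4 = -7)
c = 4 (c = -2*(-2) = 4)
o(D, H) = sqrt(6 + H)
u = -34 (u = 6 + 2*(-20) = 6 - 40 = -34)
r = 3*sqrt(2) (r = sqrt(18) = 3*sqrt(2) ≈ 4.2426)
(r*o(c, a))*u = ((3*sqrt(2))*sqrt(6 - 7))*(-34) = ((3*sqrt(2))*sqrt(-1))*(-34) = ((3*sqrt(2))*I)*(-34) = (3*I*sqrt(2))*(-34) = -102*I*sqrt(2)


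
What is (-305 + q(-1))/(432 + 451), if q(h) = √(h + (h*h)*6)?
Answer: -305/883 + √5/883 ≈ -0.34288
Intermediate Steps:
q(h) = √(h + 6*h²) (q(h) = √(h + h²*6) = √(h + 6*h²))
(-305 + q(-1))/(432 + 451) = (-305 + √(-(1 + 6*(-1))))/(432 + 451) = (-305 + √(-(1 - 6)))/883 = (-305 + √(-1*(-5)))*(1/883) = (-305 + √5)*(1/883) = -305/883 + √5/883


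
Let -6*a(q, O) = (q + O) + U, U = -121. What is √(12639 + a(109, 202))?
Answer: √113466/3 ≈ 112.28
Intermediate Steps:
a(q, O) = 121/6 - O/6 - q/6 (a(q, O) = -((q + O) - 121)/6 = -((O + q) - 121)/6 = -(-121 + O + q)/6 = 121/6 - O/6 - q/6)
√(12639 + a(109, 202)) = √(12639 + (121/6 - ⅙*202 - ⅙*109)) = √(12639 + (121/6 - 101/3 - 109/6)) = √(12639 - 95/3) = √(37822/3) = √113466/3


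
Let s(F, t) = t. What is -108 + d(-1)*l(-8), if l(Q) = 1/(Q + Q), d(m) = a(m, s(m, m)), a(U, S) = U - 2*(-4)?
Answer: -1735/16 ≈ -108.44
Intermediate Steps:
a(U, S) = 8 + U (a(U, S) = U + 8 = 8 + U)
d(m) = 8 + m
l(Q) = 1/(2*Q)
-108 + d(-1)*l(-8) = -108 + (8 - 1)*((½)/(-8)) = -108 + 7*((½)*(-⅛)) = -108 + 7*(-1/16) = -108 - 7/16 = -1735/16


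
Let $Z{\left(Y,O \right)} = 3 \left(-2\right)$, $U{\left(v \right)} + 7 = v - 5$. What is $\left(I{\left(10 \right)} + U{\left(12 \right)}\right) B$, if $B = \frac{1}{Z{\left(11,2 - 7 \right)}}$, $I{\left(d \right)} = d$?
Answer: $- \frac{5}{3} \approx -1.6667$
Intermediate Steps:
$U{\left(v \right)} = -12 + v$ ($U{\left(v \right)} = -7 + \left(v - 5\right) = -7 + \left(-5 + v\right) = -12 + v$)
$Z{\left(Y,O \right)} = -6$
$B = - \frac{1}{6}$ ($B = \frac{1}{-6} = - \frac{1}{6} \approx -0.16667$)
$\left(I{\left(10 \right)} + U{\left(12 \right)}\right) B = \left(10 + \left(-12 + 12\right)\right) \left(- \frac{1}{6}\right) = \left(10 + 0\right) \left(- \frac{1}{6}\right) = 10 \left(- \frac{1}{6}\right) = - \frac{5}{3}$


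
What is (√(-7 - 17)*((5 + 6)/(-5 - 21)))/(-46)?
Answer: 11*I*√6/598 ≈ 0.045058*I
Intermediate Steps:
(√(-7 - 17)*((5 + 6)/(-5 - 21)))/(-46) = (√(-24)*(11/(-26)))*(-1/46) = ((2*I*√6)*(11*(-1/26)))*(-1/46) = ((2*I*√6)*(-11/26))*(-1/46) = -11*I*√6/13*(-1/46) = 11*I*√6/598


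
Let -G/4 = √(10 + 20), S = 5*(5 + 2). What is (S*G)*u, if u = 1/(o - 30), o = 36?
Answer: -70*√30/3 ≈ -127.80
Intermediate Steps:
S = 35 (S = 5*7 = 35)
u = ⅙ (u = 1/(36 - 30) = 1/6 = ⅙ ≈ 0.16667)
G = -4*√30 (G = -4*√(10 + 20) = -4*√30 ≈ -21.909)
(S*G)*u = (35*(-4*√30))*(⅙) = -140*√30*(⅙) = -70*√30/3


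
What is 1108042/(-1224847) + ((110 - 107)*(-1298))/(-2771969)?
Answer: -235899116960/261172147211 ≈ -0.90323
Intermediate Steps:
1108042/(-1224847) + ((110 - 107)*(-1298))/(-2771969) = 1108042*(-1/1224847) + (3*(-1298))*(-1/2771969) = -85234/94219 - 3894*(-1/2771969) = -85234/94219 + 3894/2771969 = -235899116960/261172147211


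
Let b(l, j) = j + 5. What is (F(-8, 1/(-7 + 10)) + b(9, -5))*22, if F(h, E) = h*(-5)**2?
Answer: -4400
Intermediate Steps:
F(h, E) = 25*h (F(h, E) = h*25 = 25*h)
b(l, j) = 5 + j
(F(-8, 1/(-7 + 10)) + b(9, -5))*22 = (25*(-8) + (5 - 5))*22 = (-200 + 0)*22 = -200*22 = -4400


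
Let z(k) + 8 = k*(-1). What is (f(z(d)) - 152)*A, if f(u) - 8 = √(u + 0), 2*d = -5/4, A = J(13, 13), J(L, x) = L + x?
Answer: -3744 + 13*I*√118/2 ≈ -3744.0 + 70.608*I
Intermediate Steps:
A = 26 (A = 13 + 13 = 26)
d = -5/8 (d = (-5/4)/2 = (-5*¼)/2 = (½)*(-5/4) = -5/8 ≈ -0.62500)
z(k) = -8 - k (z(k) = -8 + k*(-1) = -8 - k)
f(u) = 8 + √u (f(u) = 8 + √(u + 0) = 8 + √u)
(f(z(d)) - 152)*A = ((8 + √(-8 - 1*(-5/8))) - 152)*26 = ((8 + √(-8 + 5/8)) - 152)*26 = ((8 + √(-59/8)) - 152)*26 = ((8 + I*√118/4) - 152)*26 = (-144 + I*√118/4)*26 = -3744 + 13*I*√118/2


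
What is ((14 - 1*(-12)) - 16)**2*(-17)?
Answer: -1700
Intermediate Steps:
((14 - 1*(-12)) - 16)**2*(-17) = ((14 + 12) - 16)**2*(-17) = (26 - 16)**2*(-17) = 10**2*(-17) = 100*(-17) = -1700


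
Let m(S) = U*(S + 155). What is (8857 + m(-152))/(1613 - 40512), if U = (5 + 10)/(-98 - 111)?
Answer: -1851068/8129891 ≈ -0.22769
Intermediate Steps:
U = -15/209 (U = 15/(-209) = 15*(-1/209) = -15/209 ≈ -0.071770)
m(S) = -2325/209 - 15*S/209 (m(S) = -15*(S + 155)/209 = -15*(155 + S)/209 = -2325/209 - 15*S/209)
(8857 + m(-152))/(1613 - 40512) = (8857 + (-2325/209 - 15/209*(-152)))/(1613 - 40512) = (8857 + (-2325/209 + 120/11))/(-38899) = (8857 - 45/209)*(-1/38899) = (1851068/209)*(-1/38899) = -1851068/8129891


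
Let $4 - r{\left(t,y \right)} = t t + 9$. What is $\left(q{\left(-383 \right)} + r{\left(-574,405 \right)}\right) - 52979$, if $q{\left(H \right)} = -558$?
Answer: $-383018$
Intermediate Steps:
$r{\left(t,y \right)} = -5 - t^{2}$ ($r{\left(t,y \right)} = 4 - \left(t t + 9\right) = 4 - \left(t^{2} + 9\right) = 4 - \left(9 + t^{2}\right) = -5 - t^{2}$)
$\left(q{\left(-383 \right)} + r{\left(-574,405 \right)}\right) - 52979 = \left(-558 - 329481\right) - 52979 = -330039 - 52979 = -383018$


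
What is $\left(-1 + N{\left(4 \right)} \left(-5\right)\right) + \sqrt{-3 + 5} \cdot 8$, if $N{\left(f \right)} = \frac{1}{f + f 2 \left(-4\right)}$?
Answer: $- \frac{23}{28} + 8 \sqrt{2} \approx 10.492$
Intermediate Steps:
$N{\left(f \right)} = - \frac{1}{7 f}$ ($N{\left(f \right)} = \frac{1}{f + 2 f \left(-4\right)} = \frac{1}{f - 8 f} = \frac{1}{\left(-7\right) f} = - \frac{1}{7 f}$)
$\left(-1 + N{\left(4 \right)} \left(-5\right)\right) + \sqrt{-3 + 5} \cdot 8 = \left(-1 + - \frac{1}{7 \cdot 4} \left(-5\right)\right) + \sqrt{-3 + 5} \cdot 8 = \left(-1 + \left(- \frac{1}{7}\right) \frac{1}{4} \left(-5\right)\right) + \sqrt{2} \cdot 8 = \left(-1 - - \frac{5}{28}\right) + 8 \sqrt{2} = \left(-1 + \frac{5}{28}\right) + 8 \sqrt{2} = - \frac{23}{28} + 8 \sqrt{2}$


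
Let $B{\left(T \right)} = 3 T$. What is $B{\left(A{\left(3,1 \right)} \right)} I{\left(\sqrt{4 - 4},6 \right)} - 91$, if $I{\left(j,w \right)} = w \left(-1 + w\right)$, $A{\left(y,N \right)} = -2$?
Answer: $-271$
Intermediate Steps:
$B{\left(A{\left(3,1 \right)} \right)} I{\left(\sqrt{4 - 4},6 \right)} - 91 = 3 \left(-2\right) 6 \left(-1 + 6\right) - 91 = - 6 \cdot 6 \cdot 5 - 91 = \left(-6\right) 30 - 91 = -180 - 91 = -271$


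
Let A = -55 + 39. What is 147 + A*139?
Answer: -2077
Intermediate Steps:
A = -16
147 + A*139 = 147 - 16*139 = 147 - 2224 = -2077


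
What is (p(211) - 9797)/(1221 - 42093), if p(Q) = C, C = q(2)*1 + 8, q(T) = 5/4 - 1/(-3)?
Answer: 117449/490464 ≈ 0.23946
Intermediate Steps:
q(T) = 19/12 (q(T) = 5*(¼) - 1*(-⅓) = 5/4 + ⅓ = 19/12)
C = 115/12 (C = (19/12)*1 + 8 = 19/12 + 8 = 115/12 ≈ 9.5833)
p(Q) = 115/12
(p(211) - 9797)/(1221 - 42093) = (115/12 - 9797)/(1221 - 42093) = -117449/12/(-40872) = -117449/12*(-1/40872) = 117449/490464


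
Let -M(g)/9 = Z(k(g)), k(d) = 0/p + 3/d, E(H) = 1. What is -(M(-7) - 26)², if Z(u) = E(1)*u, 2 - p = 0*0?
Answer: -24025/49 ≈ -490.31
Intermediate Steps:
p = 2 (p = 2 - 0*0 = 2 - 1*0 = 2 + 0 = 2)
k(d) = 3/d (k(d) = 0/2 + 3/d = 0*(½) + 3/d = 0 + 3/d = 3/d)
Z(u) = u (Z(u) = 1*u = u)
M(g) = -27/g
-(M(-7) - 26)² = -(-27/(-7) - 26)² = -(-27*(-⅐) - 26)² = -(27/7 - 26)² = -(-155/7)² = -1*24025/49 = -24025/49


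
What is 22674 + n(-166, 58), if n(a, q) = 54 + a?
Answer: 22562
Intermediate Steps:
22674 + n(-166, 58) = 22674 + (54 - 166) = 22674 - 112 = 22562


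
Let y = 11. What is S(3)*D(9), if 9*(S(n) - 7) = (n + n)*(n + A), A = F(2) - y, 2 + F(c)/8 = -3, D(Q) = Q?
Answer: -225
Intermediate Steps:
F(c) = -40 (F(c) = -16 + 8*(-3) = -16 - 24 = -40)
A = -51 (A = -40 - 1*11 = -40 - 11 = -51)
S(n) = 7 + 2*n*(-51 + n)/9 (S(n) = 7 + ((n + n)*(n - 51))/9 = 7 + ((2*n)*(-51 + n))/9 = 7 + (2*n*(-51 + n))/9 = 7 + 2*n*(-51 + n)/9)
S(3)*D(9) = (7 - 34/3*3 + (2/9)*3**2)*9 = (7 - 34 + (2/9)*9)*9 = (7 - 34 + 2)*9 = -25*9 = -225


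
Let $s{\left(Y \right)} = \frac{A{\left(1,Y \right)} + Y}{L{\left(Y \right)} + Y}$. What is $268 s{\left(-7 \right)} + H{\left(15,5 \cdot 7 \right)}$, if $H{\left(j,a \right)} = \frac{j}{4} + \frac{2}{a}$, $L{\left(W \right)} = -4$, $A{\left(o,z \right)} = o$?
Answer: $\frac{230983}{1540} \approx 149.99$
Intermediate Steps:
$s{\left(Y \right)} = \frac{1 + Y}{-4 + Y}$
$H{\left(j,a \right)} = \frac{2}{a} + \frac{j}{4}$ ($H{\left(j,a \right)} = j \frac{1}{4} + \frac{2}{a} = \frac{j}{4} + \frac{2}{a} = \frac{2}{a} + \frac{j}{4}$)
$268 s{\left(-7 \right)} + H{\left(15,5 \cdot 7 \right)} = 268 \frac{1 - 7}{-4 - 7} + \left(\frac{2}{5 \cdot 7} + \frac{1}{4} \cdot 15\right) = 268 \frac{1}{-11} \left(-6\right) + \left(\frac{2}{35} + \frac{15}{4}\right) = 268 \left(\left(- \frac{1}{11}\right) \left(-6\right)\right) + \left(2 \cdot \frac{1}{35} + \frac{15}{4}\right) = 268 \cdot \frac{6}{11} + \left(\frac{2}{35} + \frac{15}{4}\right) = \frac{1608}{11} + \frac{533}{140} = \frac{230983}{1540}$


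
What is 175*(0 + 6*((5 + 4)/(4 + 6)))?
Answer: 945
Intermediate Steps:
175*(0 + 6*((5 + 4)/(4 + 6))) = 175*(0 + 6*(9/10)) = 175*(0 + 27/5) = 175*(27/5) = 945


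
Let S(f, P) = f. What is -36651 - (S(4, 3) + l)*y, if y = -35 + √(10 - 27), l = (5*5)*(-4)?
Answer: -40011 + 96*I*√17 ≈ -40011.0 + 395.82*I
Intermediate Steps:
l = -100 (l = 25*(-4) = -100)
y = -35 + I*√17 (y = -35 + √(-17) = -35 + I*√17 ≈ -35.0 + 4.1231*I)
-36651 - (S(4, 3) + l)*y = -36651 - (4 - 100)*(-35 + I*√17) = -36651 - (-96)*(-35 + I*√17) = -36651 - (3360 - 96*I*√17) = -36651 + (-3360 + 96*I*√17) = -40011 + 96*I*√17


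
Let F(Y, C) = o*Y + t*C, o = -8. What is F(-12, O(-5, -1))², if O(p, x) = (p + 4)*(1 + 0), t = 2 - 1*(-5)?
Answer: 7921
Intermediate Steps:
t = 7 (t = 2 + 5 = 7)
O(p, x) = 4 + p (O(p, x) = (4 + p)*1 = 4 + p)
F(Y, C) = -8*Y + 7*C
F(-12, O(-5, -1))² = (-8*(-12) + 7*(4 - 5))² = (96 + 7*(-1))² = (96 - 7)² = 89² = 7921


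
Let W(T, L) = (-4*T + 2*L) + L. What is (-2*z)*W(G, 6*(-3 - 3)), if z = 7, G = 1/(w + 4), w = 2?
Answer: 4564/3 ≈ 1521.3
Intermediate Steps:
G = ⅙ (G = 1/(2 + 4) = 1/6 = ⅙ ≈ 0.16667)
W(T, L) = -4*T + 3*L
(-2*z)*W(G, 6*(-3 - 3)) = (-2*7)*(-4*⅙ + 3*(6*(-3 - 3))) = -14*(-⅔ + 3*(6*(-6))) = -14*(-⅔ + 3*(-36)) = -14*(-⅔ - 108) = -14*(-326/3) = 4564/3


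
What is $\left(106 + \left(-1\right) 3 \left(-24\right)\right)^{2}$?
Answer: $31684$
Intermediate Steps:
$\left(106 + \left(-1\right) 3 \left(-24\right)\right)^{2} = \left(106 - -72\right)^{2} = \left(106 + 72\right)^{2} = 178^{2} = 31684$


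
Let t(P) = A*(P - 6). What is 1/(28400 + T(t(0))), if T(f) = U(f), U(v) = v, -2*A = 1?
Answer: 1/28403 ≈ 3.5208e-5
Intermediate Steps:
A = -½ (A = -½*1 = -½ ≈ -0.50000)
t(P) = 3 - P/2 (t(P) = -(P - 6)/2 = -(-6 + P)/2 = 3 - P/2)
T(f) = f
1/(28400 + T(t(0))) = 1/(28400 + (3 - ½*0)) = 1/(28400 + (3 + 0)) = 1/(28400 + 3) = 1/28403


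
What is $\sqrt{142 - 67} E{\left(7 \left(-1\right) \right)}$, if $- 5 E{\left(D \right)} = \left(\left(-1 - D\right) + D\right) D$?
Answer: $- 7 \sqrt{3} \approx -12.124$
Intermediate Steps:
$E{\left(D \right)} = \frac{D}{5}$ ($E{\left(D \right)} = - \frac{\left(\left(-1 - D\right) + D\right) D}{5} = - \frac{\left(-1\right) D}{5} = \frac{D}{5}$)
$\sqrt{142 - 67} E{\left(7 \left(-1\right) \right)} = \sqrt{142 - 67} \frac{7 \left(-1\right)}{5} = \sqrt{75} \cdot \frac{1}{5} \left(-7\right) = 5 \sqrt{3} \left(- \frac{7}{5}\right) = - 7 \sqrt{3}$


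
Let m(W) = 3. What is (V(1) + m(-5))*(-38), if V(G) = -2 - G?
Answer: 0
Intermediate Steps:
(V(1) + m(-5))*(-38) = ((-2 - 1*1) + 3)*(-38) = ((-2 - 1) + 3)*(-38) = (-3 + 3)*(-38) = 0*(-38) = 0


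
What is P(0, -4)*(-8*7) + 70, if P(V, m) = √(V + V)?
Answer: 70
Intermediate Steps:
P(V, m) = √2*√V (P(V, m) = √(2*V) = √2*√V)
P(0, -4)*(-8*7) + 70 = (√2*√0)*(-8*7) + 70 = (√2*0)*(-56) + 70 = 0*(-56) + 70 = 0 + 70 = 70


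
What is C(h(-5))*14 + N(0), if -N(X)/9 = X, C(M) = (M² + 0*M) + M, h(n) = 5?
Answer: 420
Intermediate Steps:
C(M) = M + M² (C(M) = (M² + 0) + M = M² + M = M + M²)
N(X) = -9*X
C(h(-5))*14 + N(0) = (5*(1 + 5))*14 - 9*0 = (5*6)*14 + 0 = 30*14 + 0 = 420 + 0 = 420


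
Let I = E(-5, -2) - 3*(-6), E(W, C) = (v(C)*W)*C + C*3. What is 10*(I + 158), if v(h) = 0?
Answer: 1700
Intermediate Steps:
E(W, C) = 3*C (E(W, C) = (0*W)*C + C*3 = 0*C + 3*C = 0 + 3*C = 3*C)
I = 12 (I = 3*(-2) - 3*(-6) = -6 + 18 = 12)
10*(I + 158) = 10*(12 + 158) = 10*170 = 1700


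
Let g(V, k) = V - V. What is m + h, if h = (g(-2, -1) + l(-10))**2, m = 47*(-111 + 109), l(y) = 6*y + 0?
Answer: 3506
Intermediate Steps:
l(y) = 6*y
g(V, k) = 0
m = -94 (m = 47*(-2) = -94)
h = 3600 (h = (0 + 6*(-10))**2 = (0 - 60)**2 = (-60)**2 = 3600)
m + h = -94 + 3600 = 3506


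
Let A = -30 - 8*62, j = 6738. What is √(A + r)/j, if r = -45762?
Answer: 2*I*√2893/3369 ≈ 0.03193*I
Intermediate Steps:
A = -526 (A = -30 - 496 = -526)
√(A + r)/j = √(-526 - 45762)/6738 = √(-46288)*(1/6738) = (4*I*√2893)*(1/6738) = 2*I*√2893/3369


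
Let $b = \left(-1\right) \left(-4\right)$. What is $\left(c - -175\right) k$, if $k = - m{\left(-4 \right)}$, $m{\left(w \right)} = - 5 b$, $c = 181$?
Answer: $7120$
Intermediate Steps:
$b = 4$
$m{\left(w \right)} = -20$ ($m{\left(w \right)} = \left(-5\right) 4 = -20$)
$k = 20$ ($k = \left(-1\right) \left(-20\right) = 20$)
$\left(c - -175\right) k = \left(181 - -175\right) 20 = \left(181 + 175\right) 20 = 356 \cdot 20 = 7120$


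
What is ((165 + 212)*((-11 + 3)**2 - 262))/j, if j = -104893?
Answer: 2574/3617 ≈ 0.71164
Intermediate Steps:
((165 + 212)*((-11 + 3)**2 - 262))/j = ((165 + 212)*((-11 + 3)**2 - 262))/(-104893) = (377*((-8)**2 - 262))*(-1/104893) = (377*(64 - 262))*(-1/104893) = (377*(-198))*(-1/104893) = -74646*(-1/104893) = 2574/3617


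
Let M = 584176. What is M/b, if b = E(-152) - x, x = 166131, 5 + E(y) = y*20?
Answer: -73022/21147 ≈ -3.4531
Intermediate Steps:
E(y) = -5 + 20*y (E(y) = -5 + y*20 = -5 + 20*y)
b = -169176 (b = (-5 + 20*(-152)) - 1*166131 = (-5 - 3040) - 166131 = -3045 - 166131 = -169176)
M/b = 584176/(-169176) = 584176*(-1/169176) = -73022/21147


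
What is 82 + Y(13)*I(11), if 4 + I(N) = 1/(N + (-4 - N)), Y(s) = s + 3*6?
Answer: -199/4 ≈ -49.750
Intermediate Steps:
Y(s) = 18 + s (Y(s) = s + 18 = 18 + s)
I(N) = -17/4 (I(N) = -4 + 1/(N + (-4 - N)) = -4 + 1/(-4) = -4 - ¼ = -17/4)
82 + Y(13)*I(11) = 82 + (18 + 13)*(-17/4) = 82 + 31*(-17/4) = 82 - 527/4 = -199/4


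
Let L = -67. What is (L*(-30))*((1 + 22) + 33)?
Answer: 112560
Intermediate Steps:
(L*(-30))*((1 + 22) + 33) = (-67*(-30))*((1 + 22) + 33) = 2010*(23 + 33) = 2010*56 = 112560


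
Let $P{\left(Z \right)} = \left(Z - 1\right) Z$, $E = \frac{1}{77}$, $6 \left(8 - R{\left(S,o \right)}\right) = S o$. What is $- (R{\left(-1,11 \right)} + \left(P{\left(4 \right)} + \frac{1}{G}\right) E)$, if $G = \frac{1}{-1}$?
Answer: $- \frac{419}{42} \approx -9.9762$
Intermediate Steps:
$R{\left(S,o \right)} = 8 - \frac{S o}{6}$
$E = \frac{1}{77} \approx 0.012987$
$P{\left(Z \right)} = Z \left(-1 + Z\right)$ ($P{\left(Z \right)} = \left(-1 + Z\right) Z = Z \left(-1 + Z\right)$)
$G = -1$
$- (R{\left(-1,11 \right)} + \left(P{\left(4 \right)} + \frac{1}{G}\right) E) = - (\left(8 - \left(- \frac{1}{6}\right) 11\right) + \left(4 \left(-1 + 4\right) + \frac{1}{-1}\right) \frac{1}{77}) = - (\left(8 + \frac{11}{6}\right) + \left(4 \cdot 3 - 1\right) \frac{1}{77}) = - (\frac{59}{6} + \left(12 - 1\right) \frac{1}{77}) = - (\frac{59}{6} + 11 \cdot \frac{1}{77}) = - (\frac{59}{6} + \frac{1}{7}) = \left(-1\right) \frac{419}{42} = - \frac{419}{42}$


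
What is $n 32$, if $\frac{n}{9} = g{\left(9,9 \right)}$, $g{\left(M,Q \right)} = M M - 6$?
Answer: $21600$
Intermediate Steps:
$g{\left(M,Q \right)} = -6 + M^{2}$ ($g{\left(M,Q \right)} = M^{2} - 6 = -6 + M^{2}$)
$n = 675$ ($n = 9 \left(-6 + 9^{2}\right) = 9 \left(-6 + 81\right) = 9 \cdot 75 = 675$)
$n 32 = 675 \cdot 32 = 21600$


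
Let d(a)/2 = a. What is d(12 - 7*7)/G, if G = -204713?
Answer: 74/204713 ≈ 0.00036148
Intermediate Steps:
d(a) = 2*a
d(12 - 7*7)/G = (2*(12 - 7*7))/(-204713) = (2*(12 - 49))*(-1/204713) = (2*(-37))*(-1/204713) = -74*(-1/204713) = 74/204713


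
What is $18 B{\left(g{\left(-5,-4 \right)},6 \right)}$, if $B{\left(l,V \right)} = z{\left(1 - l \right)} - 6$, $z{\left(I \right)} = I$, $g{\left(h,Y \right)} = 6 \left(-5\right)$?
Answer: $450$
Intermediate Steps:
$g{\left(h,Y \right)} = -30$
$B{\left(l,V \right)} = -5 - l$ ($B{\left(l,V \right)} = \left(1 - l\right) - 6 = -5 - l$)
$18 B{\left(g{\left(-5,-4 \right)},6 \right)} = 18 \left(-5 - -30\right) = 18 \left(-5 + 30\right) = 18 \cdot 25 = 450$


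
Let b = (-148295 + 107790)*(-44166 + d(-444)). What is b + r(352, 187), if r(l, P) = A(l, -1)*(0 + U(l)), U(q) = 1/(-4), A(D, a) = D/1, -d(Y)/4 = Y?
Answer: 1717006862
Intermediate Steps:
d(Y) = -4*Y
A(D, a) = D (A(D, a) = D*1 = D)
b = 1717006950 (b = (-148295 + 107790)*(-44166 - 4*(-444)) = -40505*(-44166 + 1776) = -40505*(-42390) = 1717006950)
U(q) = -1/4
r(l, P) = -l/4 (r(l, P) = l*(0 - 1/4) = l*(-1/4) = -l/4)
b + r(352, 187) = 1717006950 - 1/4*352 = 1717006950 - 88 = 1717006862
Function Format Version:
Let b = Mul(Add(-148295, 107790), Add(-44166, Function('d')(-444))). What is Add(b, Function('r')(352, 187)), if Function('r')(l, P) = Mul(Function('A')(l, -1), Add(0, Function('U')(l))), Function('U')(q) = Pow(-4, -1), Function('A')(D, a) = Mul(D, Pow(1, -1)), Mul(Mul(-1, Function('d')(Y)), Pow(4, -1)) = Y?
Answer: 1717006862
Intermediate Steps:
Function('d')(Y) = Mul(-4, Y)
Function('A')(D, a) = D (Function('A')(D, a) = Mul(D, 1) = D)
b = 1717006950 (b = Mul(Add(-148295, 107790), Add(-44166, Mul(-4, -444))) = Mul(-40505, Add(-44166, 1776)) = Mul(-40505, -42390) = 1717006950)
Function('U')(q) = Rational(-1, 4)
Function('r')(l, P) = Mul(Rational(-1, 4), l) (Function('r')(l, P) = Mul(l, Add(0, Rational(-1, 4))) = Mul(l, Rational(-1, 4)) = Mul(Rational(-1, 4), l))
Add(b, Function('r')(352, 187)) = Add(1717006950, Mul(Rational(-1, 4), 352)) = Add(1717006950, -88) = 1717006862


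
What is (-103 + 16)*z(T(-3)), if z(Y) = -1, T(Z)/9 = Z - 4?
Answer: 87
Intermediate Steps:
T(Z) = -36 + 9*Z (T(Z) = 9*(Z - 4) = 9*(-4 + Z) = -36 + 9*Z)
(-103 + 16)*z(T(-3)) = (-103 + 16)*(-1) = -87*(-1) = 87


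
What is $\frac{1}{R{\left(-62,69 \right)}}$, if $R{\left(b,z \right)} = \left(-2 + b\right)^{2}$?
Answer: $\frac{1}{4096} \approx 0.00024414$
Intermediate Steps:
$\frac{1}{R{\left(-62,69 \right)}} = \frac{1}{\left(-2 - 62\right)^{2}} = \frac{1}{\left(-64\right)^{2}} = \frac{1}{4096}$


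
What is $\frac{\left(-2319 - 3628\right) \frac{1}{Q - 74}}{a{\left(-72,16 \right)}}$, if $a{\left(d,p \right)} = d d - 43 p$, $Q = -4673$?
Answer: $\frac{5947}{21342512} \approx 0.00027865$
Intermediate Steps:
$a{\left(d,p \right)} = d^{2} - 43 p$
$\frac{\left(-2319 - 3628\right) \frac{1}{Q - 74}}{a{\left(-72,16 \right)}} = \frac{\left(-2319 - 3628\right) \frac{1}{-4673 - 74}}{\left(-72\right)^{2} - 688} = \frac{\left(-5947\right) \frac{1}{-4747}}{5184 - 688} = \frac{\left(-5947\right) \left(- \frac{1}{4747}\right)}{4496} = \frac{5947}{4747} \cdot \frac{1}{4496} = \frac{5947}{21342512}$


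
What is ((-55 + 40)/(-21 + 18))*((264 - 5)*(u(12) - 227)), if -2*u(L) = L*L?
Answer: -387205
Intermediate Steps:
u(L) = -L²/2 (u(L) = -L*L/2 = -L²/2)
((-55 + 40)/(-21 + 18))*((264 - 5)*(u(12) - 227)) = ((-55 + 40)/(-21 + 18))*((264 - 5)*(-½*12² - 227)) = (-15/(-3))*(259*(-½*144 - 227)) = (-15*(-⅓))*(259*(-72 - 227)) = 5*(259*(-299)) = 5*(-77441) = -387205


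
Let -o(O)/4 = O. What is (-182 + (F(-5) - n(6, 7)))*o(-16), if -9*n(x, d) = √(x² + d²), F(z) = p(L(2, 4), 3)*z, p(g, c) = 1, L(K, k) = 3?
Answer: -11968 + 64*√85/9 ≈ -11902.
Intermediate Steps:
F(z) = z (F(z) = 1*z = z)
o(O) = -4*O
n(x, d) = -√(d² + x²)/9 (n(x, d) = -√(x² + d²)/9 = -√(d² + x²)/9)
(-182 + (F(-5) - n(6, 7)))*o(-16) = (-182 + (-5 - (-1)*√(7² + 6²)/9))*(-4*(-16)) = (-182 + (-5 - (-1)*√(49 + 36)/9))*64 = (-182 + (-5 - (-1)*√85/9))*64 = (-182 + (-5 + √85/9))*64 = (-187 + √85/9)*64 = -11968 + 64*√85/9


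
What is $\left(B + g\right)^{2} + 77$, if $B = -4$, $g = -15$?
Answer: $438$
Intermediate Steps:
$\left(B + g\right)^{2} + 77 = \left(-4 - 15\right)^{2} + 77 = \left(-19\right)^{2} + 77 = 361 + 77 = 438$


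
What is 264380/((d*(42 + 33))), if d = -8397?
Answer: -52876/125955 ≈ -0.41980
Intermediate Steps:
264380/((d*(42 + 33))) = 264380/((-8397*(42 + 33))) = 264380/((-8397*75)) = 264380/(-629775) = 264380*(-1/629775) = -52876/125955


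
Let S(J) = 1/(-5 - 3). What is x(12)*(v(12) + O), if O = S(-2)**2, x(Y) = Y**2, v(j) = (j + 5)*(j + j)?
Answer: 235017/4 ≈ 58754.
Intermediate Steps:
S(J) = -1/8 (S(J) = 1/(-8) = -1/8)
v(j) = 2*j*(5 + j) (v(j) = (5 + j)*(2*j) = 2*j*(5 + j))
O = 1/64 (O = (-1/8)**2 = 1/64 ≈ 0.015625)
x(12)*(v(12) + O) = 12**2*(2*12*(5 + 12) + 1/64) = 144*(2*12*17 + 1/64) = 144*(408 + 1/64) = 144*(26113/64) = 235017/4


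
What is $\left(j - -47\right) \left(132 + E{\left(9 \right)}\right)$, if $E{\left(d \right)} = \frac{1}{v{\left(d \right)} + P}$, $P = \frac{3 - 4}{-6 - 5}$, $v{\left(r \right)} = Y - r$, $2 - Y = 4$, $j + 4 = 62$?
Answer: $\frac{110803}{8} \approx 13850.0$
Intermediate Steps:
$j = 58$ ($j = -4 + 62 = 58$)
$Y = -2$ ($Y = 2 - 4 = -2$)
$v{\left(r \right)} = -2 - r$
$P = \frac{1}{11}$ ($P = - \frac{1}{-11} = \left(-1\right) \left(- \frac{1}{11}\right) = \frac{1}{11} \approx 0.090909$)
$E{\left(d \right)} = \frac{1}{- \frac{21}{11} - d}$ ($E{\left(d \right)} = \frac{1}{\left(-2 - d\right) + \frac{1}{11}} = \frac{1}{- \frac{21}{11} - d}$)
$\left(j - -47\right) \left(132 + E{\left(9 \right)}\right) = \left(58 - -47\right) \left(132 - \frac{11}{21 + 11 \cdot 9}\right) = \left(58 + 47\right) \left(132 - \frac{11}{21 + 99}\right) = 105 \left(132 - \frac{11}{120}\right) = 105 \cdot \frac{15829}{120} = \frac{110803}{8}$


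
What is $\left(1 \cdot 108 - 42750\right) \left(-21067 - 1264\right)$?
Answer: $952238502$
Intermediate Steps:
$\left(1 \cdot 108 - 42750\right) \left(-21067 - 1264\right) = \left(108 - 42750\right) \left(-22331\right) = \left(-42642\right) \left(-22331\right) = 952238502$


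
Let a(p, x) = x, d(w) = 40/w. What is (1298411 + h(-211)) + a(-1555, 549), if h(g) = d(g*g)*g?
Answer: 274080520/211 ≈ 1.2990e+6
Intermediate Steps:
h(g) = 40/g (h(g) = (40/((g*g)))*g = (40/(g²))*g = (40/g²)*g = 40/g)
(1298411 + h(-211)) + a(-1555, 549) = (1298411 + 40/(-211)) + 549 = (1298411 + 40*(-1/211)) + 549 = (1298411 - 40/211) + 549 = 273964681/211 + 549 = 274080520/211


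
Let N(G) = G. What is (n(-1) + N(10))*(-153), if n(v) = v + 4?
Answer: -1989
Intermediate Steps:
n(v) = 4 + v
(n(-1) + N(10))*(-153) = ((4 - 1) + 10)*(-153) = (3 + 10)*(-153) = 13*(-153) = -1989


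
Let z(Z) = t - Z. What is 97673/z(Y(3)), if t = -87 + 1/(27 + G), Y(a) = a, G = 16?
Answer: -4199939/3869 ≈ -1085.5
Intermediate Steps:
t = -3740/43 (t = -87 + 1/(27 + 16) = -87 + 1/43 = -3740/43 ≈ -86.977)
z(Z) = -3740/43 - Z
97673/z(Y(3)) = 97673/(-3740/43 - 1*3) = 97673/(-3740/43 - 3) = 97673/(-3869/43) = 97673*(-43/3869) = -4199939/3869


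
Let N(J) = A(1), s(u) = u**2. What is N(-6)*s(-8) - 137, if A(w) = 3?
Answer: 55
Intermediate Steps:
N(J) = 3
N(-6)*s(-8) - 137 = 3*(-8)**2 - 137 = 3*64 - 137 = 192 - 137 = 55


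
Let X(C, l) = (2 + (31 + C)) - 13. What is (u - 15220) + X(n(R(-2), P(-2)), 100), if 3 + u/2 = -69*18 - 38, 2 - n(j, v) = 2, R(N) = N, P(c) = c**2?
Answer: -17766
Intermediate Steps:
n(j, v) = 0 (n(j, v) = 2 - 1*2 = 2 - 2 = 0)
X(C, l) = 20 + C (X(C, l) = (33 + C) - 13 = 20 + C)
u = -2566 (u = -6 + 2*(-69*18 - 38) = -6 + 2*(-1242 - 38) = -6 + 2*(-1280) = -6 - 2560 = -2566)
(u - 15220) + X(n(R(-2), P(-2)), 100) = (-2566 - 15220) + (20 + 0) = -17786 + 20 = -17766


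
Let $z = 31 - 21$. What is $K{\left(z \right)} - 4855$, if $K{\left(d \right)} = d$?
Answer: $-4845$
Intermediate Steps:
$z = 10$
$K{\left(z \right)} - 4855 = 10 - 4855 = -4845$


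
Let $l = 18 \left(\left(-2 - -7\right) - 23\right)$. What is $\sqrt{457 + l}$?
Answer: $\sqrt{133} \approx 11.533$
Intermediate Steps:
$l = -324$ ($l = 18 \left(\left(-2 + 7\right) - 23\right) = 18 \left(5 - 23\right) = 18 \left(-18\right) = -324$)
$\sqrt{457 + l} = \sqrt{457 - 324} = \sqrt{133}$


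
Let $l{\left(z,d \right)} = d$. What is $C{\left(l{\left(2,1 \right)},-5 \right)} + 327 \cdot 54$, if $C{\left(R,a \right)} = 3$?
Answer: $17661$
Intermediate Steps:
$C{\left(l{\left(2,1 \right)},-5 \right)} + 327 \cdot 54 = 3 + 327 \cdot 54 = 3 + 17658 = 17661$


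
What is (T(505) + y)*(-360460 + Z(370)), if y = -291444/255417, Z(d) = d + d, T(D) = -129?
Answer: 3985726017880/85139 ≈ 4.6814e+7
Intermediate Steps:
Z(d) = 2*d
y = -97148/85139 (y = -291444*1/255417 = -97148/85139 ≈ -1.1411)
(T(505) + y)*(-360460 + Z(370)) = (-129 - 97148/85139)*(-360460 + 2*370) = -11080079*(-360460 + 740)/85139 = -11080079/85139*(-359720) = 3985726017880/85139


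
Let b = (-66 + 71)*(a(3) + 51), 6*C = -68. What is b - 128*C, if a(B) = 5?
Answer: 5192/3 ≈ 1730.7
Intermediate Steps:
C = -34/3 (C = (⅙)*(-68) = -34/3 ≈ -11.333)
b = 280 (b = (-66 + 71)*(5 + 51) = 5*56 = 280)
b - 128*C = 280 - 128*(-34/3) = 280 + 4352/3 = 5192/3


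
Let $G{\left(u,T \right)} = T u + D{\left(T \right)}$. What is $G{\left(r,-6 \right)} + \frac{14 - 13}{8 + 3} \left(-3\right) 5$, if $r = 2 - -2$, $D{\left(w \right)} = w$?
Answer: $- \frac{345}{11} \approx -31.364$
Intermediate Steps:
$r = 4$ ($r = 2 + 2 = 4$)
$G{\left(u,T \right)} = T + T u$ ($G{\left(u,T \right)} = T u + T = T + T u$)
$G{\left(r,-6 \right)} + \frac{14 - 13}{8 + 3} \left(-3\right) 5 = - 6 \left(1 + 4\right) + \frac{14 - 13}{8 + 3} \left(-3\right) 5 = \left(-6\right) 5 + 1 \cdot \frac{1}{11} \left(-3\right) 5 = -30 + 1 \cdot \frac{1}{11} \left(-3\right) 5 = -30 + \frac{1}{11} \left(-3\right) 5 = -30 - \frac{15}{11} = - \frac{345}{11}$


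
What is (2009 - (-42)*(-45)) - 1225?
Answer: -1106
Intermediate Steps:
(2009 - (-42)*(-45)) - 1225 = (2009 - 1*1890) - 1225 = (2009 - 1890) - 1225 = 119 - 1225 = -1106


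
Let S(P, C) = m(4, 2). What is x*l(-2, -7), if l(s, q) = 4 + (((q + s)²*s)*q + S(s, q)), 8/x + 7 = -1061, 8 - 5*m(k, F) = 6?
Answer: -11384/1335 ≈ -8.5273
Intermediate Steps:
m(k, F) = ⅖ (m(k, F) = 8/5 - ⅕*6 = 8/5 - 6/5 = ⅖)
S(P, C) = ⅖
x = -2/267 (x = 8/(-7 - 1061) = 8/(-1068) = 8*(-1/1068) = -2/267 ≈ -0.0074906)
l(s, q) = 22/5 + q*s*(q + s)² (l(s, q) = 4 + (((q + s)²*s)*q + ⅖) = 4 + ((s*(q + s)²)*q + ⅖) = 4 + (q*s*(q + s)² + ⅖) = 4 + (⅖ + q*s*(q + s)²) = 22/5 + q*s*(q + s)²)
x*l(-2, -7) = -2*(22/5 - 7*(-2)*(-7 - 2)²)/267 = -2*(22/5 - 7*(-2)*(-9)²)/267 = -2*(22/5 - 7*(-2)*81)/267 = -2*(22/5 + 1134)/267 = -2/267*5692/5 = -11384/1335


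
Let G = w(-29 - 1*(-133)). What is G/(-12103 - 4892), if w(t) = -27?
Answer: 9/5665 ≈ 0.0015887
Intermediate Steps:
G = -27
G/(-12103 - 4892) = -27/(-12103 - 4892) = -27/(-16995) = -27*(-1/16995) = 9/5665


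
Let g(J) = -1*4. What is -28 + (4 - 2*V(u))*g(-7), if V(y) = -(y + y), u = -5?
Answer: 36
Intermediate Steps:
g(J) = -4
V(y) = -2*y
-28 + (4 - 2*V(u))*g(-7) = -28 + (4 - (-4)*(-5))*(-4) = -28 + (4 - 2*10)*(-4) = -28 + (4 - 20)*(-4) = -28 - 16*(-4) = -28 + 64 = 36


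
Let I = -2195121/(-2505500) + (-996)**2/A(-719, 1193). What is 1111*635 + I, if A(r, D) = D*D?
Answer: 2515730106126563629/3565950369500 ≈ 7.0549e+5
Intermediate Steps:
A(r, D) = D**2
I = 5609699856129/3565950369500 (I = -2195121/(-2505500) + (-996)**2/(1193**2) = -2195121*(-1/2505500) + 992016/1423249 = 2195121/2505500 + 992016*(1/1423249) = 2195121/2505500 + 992016/1423249 = 5609699856129/3565950369500 ≈ 1.5731)
1111*635 + I = 1111*635 + 5609699856129/3565950369500 = 705485 + 5609699856129/3565950369500 = 2515730106126563629/3565950369500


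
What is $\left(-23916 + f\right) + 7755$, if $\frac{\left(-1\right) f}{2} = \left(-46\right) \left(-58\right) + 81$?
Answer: $-21659$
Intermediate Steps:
$f = -5498$ ($f = - 2 \left(\left(-46\right) \left(-58\right) + 81\right) = - 2 \left(2668 + 81\right) = \left(-2\right) 2749 = -5498$)
$\left(-23916 + f\right) + 7755 = \left(-23916 - 5498\right) + 7755 = -29414 + 7755 = -21659$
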